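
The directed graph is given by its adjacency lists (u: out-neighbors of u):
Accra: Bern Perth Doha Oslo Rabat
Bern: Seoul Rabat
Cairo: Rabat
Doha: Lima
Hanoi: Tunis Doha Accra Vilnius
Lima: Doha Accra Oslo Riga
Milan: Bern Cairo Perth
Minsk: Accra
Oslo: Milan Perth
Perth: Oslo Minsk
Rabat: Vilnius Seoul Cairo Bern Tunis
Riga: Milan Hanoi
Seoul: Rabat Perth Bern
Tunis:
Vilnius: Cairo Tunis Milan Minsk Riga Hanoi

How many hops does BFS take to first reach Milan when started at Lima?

Level 0: Lima
Level 1: Accra, Doha, Oslo, Riga
Level 2: Bern, Hanoi, Milan, Perth, Rabat
Level 3: Cairo, Minsk, Seoul, Tunis, Vilnius
Milan first appears at level 2.

2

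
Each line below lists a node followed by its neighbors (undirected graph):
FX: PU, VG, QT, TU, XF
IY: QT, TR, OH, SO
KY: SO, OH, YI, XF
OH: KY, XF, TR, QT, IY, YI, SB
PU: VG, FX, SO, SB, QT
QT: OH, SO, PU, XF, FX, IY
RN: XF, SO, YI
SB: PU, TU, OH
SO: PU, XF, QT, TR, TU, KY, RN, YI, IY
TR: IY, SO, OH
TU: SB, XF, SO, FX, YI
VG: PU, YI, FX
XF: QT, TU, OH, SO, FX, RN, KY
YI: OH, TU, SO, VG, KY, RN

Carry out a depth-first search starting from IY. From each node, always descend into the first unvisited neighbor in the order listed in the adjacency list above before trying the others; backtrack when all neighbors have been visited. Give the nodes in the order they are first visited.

IY → QT → OH → KY → SO → PU → VG → YI → TU → SB → XF → FX → RN → TR

Visit IY
IY → QT
QT → OH
OH → KY
KY → SO
SO → PU
PU → VG
VG → YI
YI → TU
TU → SB
TU → XF
XF → FX
XF → RN
SO → TR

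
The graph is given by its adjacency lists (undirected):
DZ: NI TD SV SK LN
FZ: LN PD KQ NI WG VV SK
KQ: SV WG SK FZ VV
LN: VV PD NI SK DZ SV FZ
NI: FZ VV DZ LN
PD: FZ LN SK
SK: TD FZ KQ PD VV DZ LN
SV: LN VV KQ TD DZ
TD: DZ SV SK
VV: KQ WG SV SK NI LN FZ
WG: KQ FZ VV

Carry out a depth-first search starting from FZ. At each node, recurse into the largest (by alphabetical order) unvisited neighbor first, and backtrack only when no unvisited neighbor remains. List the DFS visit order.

FZ -> WG -> VV -> SV -> TD -> SK -> PD -> LN -> NI -> DZ -> KQ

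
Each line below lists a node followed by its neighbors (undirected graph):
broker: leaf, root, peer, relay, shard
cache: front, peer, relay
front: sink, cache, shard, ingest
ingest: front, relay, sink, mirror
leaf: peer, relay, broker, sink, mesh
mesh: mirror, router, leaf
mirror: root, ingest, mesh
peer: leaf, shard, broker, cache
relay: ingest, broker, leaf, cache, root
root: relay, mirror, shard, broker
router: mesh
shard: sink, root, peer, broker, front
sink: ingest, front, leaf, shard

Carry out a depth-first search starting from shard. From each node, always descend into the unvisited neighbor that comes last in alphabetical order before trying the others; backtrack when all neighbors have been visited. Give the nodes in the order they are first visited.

shard, sink, leaf, relay, root, mirror, mesh, router, ingest, front, cache, peer, broker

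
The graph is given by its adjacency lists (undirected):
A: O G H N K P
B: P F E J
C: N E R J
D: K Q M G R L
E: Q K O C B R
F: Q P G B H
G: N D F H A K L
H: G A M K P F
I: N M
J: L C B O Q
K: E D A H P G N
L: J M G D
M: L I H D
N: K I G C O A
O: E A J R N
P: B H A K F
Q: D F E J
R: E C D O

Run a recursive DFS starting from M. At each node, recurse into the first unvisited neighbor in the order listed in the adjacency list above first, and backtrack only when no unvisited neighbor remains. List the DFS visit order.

M → L → J → C → N → K → E → Q → D → G → F → P → B → H → A → O → R → I

Visit M
M → L
L → J
J → C
C → N
N → K
K → E
E → Q
Q → D
D → G
G → F
F → P
P → B
P → H
H → A
A → O
O → R
N → I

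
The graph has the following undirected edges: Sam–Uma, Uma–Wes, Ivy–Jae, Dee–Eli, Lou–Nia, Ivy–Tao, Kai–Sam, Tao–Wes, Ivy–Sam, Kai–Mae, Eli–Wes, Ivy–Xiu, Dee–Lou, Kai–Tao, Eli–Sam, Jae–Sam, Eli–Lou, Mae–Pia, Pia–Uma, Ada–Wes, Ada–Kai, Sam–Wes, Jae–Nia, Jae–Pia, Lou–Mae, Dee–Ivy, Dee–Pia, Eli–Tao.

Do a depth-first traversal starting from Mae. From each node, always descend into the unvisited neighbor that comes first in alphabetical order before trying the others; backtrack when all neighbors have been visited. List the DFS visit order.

Visit Mae
Mae → Kai
Kai → Ada
Ada → Wes
Wes → Eli
Eli → Dee
Dee → Ivy
Ivy → Jae
Jae → Nia
Nia → Lou
Jae → Pia
Pia → Uma
Uma → Sam
Ivy → Tao
Ivy → Xiu

Mae → Kai → Ada → Wes → Eli → Dee → Ivy → Jae → Nia → Lou → Pia → Uma → Sam → Tao → Xiu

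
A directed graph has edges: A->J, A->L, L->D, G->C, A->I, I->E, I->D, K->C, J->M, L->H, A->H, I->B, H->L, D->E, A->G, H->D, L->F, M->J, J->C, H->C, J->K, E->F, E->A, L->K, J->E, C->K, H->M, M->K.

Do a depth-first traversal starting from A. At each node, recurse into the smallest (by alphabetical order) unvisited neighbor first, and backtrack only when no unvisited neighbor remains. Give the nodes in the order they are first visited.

A, G, C, K, H, D, E, F, L, M, J, I, B

Visit A
A → G
G → C
C → K
A → H
H → D
D → E
E → F
H → L
H → M
M → J
A → I
I → B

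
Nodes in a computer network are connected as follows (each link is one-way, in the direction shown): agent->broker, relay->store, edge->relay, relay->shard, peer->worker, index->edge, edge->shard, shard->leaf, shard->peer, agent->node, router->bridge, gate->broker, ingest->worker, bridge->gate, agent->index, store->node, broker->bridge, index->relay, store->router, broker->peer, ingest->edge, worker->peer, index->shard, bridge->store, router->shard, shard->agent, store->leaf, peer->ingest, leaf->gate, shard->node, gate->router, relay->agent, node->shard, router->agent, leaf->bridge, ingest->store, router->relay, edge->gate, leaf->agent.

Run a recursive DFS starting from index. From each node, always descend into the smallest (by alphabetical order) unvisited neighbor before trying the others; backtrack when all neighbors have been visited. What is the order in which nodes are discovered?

Visit index
index → edge
edge → gate
gate → broker
broker → bridge
bridge → store
store → leaf
leaf → agent
agent → node
node → shard
shard → peer
peer → ingest
ingest → worker
store → router
router → relay

index, edge, gate, broker, bridge, store, leaf, agent, node, shard, peer, ingest, worker, router, relay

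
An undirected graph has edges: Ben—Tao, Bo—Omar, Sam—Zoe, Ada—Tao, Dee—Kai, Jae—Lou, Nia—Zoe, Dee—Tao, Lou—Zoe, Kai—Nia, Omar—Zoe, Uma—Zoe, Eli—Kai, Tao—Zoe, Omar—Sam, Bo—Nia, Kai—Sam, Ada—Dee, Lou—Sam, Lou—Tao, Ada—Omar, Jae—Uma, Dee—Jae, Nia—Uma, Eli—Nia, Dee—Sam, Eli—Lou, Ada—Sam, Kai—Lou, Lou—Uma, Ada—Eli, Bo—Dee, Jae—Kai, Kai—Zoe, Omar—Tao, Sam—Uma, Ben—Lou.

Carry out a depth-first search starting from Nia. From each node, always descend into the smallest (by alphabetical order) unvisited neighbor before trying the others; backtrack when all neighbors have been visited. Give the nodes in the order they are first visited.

Visit Nia
Nia → Bo
Bo → Dee
Dee → Ada
Ada → Eli
Eli → Kai
Kai → Jae
Jae → Lou
Lou → Ben
Ben → Tao
Tao → Omar
Omar → Sam
Sam → Uma
Uma → Zoe

Nia Bo Dee Ada Eli Kai Jae Lou Ben Tao Omar Sam Uma Zoe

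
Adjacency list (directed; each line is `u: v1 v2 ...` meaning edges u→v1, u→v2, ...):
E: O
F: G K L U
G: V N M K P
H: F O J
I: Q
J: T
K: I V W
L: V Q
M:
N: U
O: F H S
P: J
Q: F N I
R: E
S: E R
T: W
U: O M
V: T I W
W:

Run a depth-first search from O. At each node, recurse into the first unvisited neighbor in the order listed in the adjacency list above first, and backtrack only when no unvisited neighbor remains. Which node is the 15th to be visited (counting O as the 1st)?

L

Visit O
O → F
F → G
G → V
V → T
T → W
V → I
I → Q
Q → N
N → U
U → M
G → K
G → P
P → J
F → L
O → H
O → S
S → E
S → R

Visit order: O, F, G, V, T, W, I, Q, N, U, M, K, P, J, L, H, S, E, R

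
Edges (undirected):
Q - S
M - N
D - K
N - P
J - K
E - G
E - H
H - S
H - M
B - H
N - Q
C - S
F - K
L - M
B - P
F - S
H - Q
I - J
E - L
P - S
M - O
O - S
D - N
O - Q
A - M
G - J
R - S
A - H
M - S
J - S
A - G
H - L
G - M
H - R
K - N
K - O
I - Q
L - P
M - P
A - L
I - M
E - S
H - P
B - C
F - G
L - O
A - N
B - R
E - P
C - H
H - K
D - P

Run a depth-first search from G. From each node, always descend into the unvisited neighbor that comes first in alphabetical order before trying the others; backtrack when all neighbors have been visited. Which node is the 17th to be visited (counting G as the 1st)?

O

Visit G
G → A
A → H
H → B
B → C
C → S
S → E
E → L
L → M
M → I
I → J
J → K
K → D
D → N
N → P
N → Q
Q → O
K → F
S → R

Visit order: G, A, H, B, C, S, E, L, M, I, J, K, D, N, P, Q, O, F, R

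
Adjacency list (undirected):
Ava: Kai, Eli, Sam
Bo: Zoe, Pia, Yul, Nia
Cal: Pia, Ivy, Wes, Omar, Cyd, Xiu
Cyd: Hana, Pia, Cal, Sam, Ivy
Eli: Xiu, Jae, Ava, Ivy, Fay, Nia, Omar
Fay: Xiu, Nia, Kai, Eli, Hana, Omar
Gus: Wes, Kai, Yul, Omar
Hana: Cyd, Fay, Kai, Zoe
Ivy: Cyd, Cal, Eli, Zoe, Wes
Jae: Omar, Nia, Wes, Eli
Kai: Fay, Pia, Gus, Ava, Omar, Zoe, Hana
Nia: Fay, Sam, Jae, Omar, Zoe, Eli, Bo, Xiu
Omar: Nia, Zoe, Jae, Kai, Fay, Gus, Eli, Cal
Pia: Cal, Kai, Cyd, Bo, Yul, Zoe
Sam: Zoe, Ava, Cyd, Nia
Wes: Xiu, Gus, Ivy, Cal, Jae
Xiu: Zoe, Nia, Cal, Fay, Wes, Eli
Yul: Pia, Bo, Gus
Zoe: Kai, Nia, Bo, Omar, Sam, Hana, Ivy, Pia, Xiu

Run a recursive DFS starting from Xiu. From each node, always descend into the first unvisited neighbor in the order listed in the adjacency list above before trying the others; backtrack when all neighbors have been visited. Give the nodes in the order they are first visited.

Xiu, Zoe, Kai, Fay, Nia, Sam, Ava, Eli, Jae, Omar, Gus, Wes, Ivy, Cyd, Hana, Pia, Cal, Bo, Yul

Visit Xiu
Xiu → Zoe
Zoe → Kai
Kai → Fay
Fay → Nia
Nia → Sam
Sam → Ava
Ava → Eli
Eli → Jae
Jae → Omar
Omar → Gus
Gus → Wes
Wes → Ivy
Ivy → Cyd
Cyd → Hana
Cyd → Pia
Pia → Cal
Pia → Bo
Bo → Yul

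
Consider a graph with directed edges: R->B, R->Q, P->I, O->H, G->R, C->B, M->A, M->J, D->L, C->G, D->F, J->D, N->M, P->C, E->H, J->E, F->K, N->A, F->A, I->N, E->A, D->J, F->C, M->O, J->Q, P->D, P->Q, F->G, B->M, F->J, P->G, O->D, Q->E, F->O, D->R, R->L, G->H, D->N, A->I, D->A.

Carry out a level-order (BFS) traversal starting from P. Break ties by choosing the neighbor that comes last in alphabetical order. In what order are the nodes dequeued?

Visit P; enqueue Q, I, G, D, C → queue [Q, I, G, D, C]
Visit Q; enqueue E → queue [I, G, D, C, E]
Visit I; enqueue N → queue [G, D, C, E, N]
Visit G; enqueue R, H → queue [D, C, E, N, R, H]
Visit D; enqueue L, J, F, A → queue [C, E, N, R, H, L, J, F, A]
Visit C; enqueue B → queue [E, N, R, H, L, J, F, A, B]
Visit E → queue [N, R, H, L, J, F, A, B]
Visit N; enqueue M → queue [R, H, L, J, F, A, B, M]
Visit R → queue [H, L, J, F, A, B, M]
Visit H → queue [L, J, F, A, B, M]
Visit L → queue [J, F, A, B, M]
Visit J → queue [F, A, B, M]
Visit F; enqueue O, K → queue [A, B, M, O, K]
Visit A → queue [B, M, O, K]
Visit B → queue [M, O, K]
Visit M → queue [O, K]
Visit O → queue [K]
Visit K → queue []

P -> Q -> I -> G -> D -> C -> E -> N -> R -> H -> L -> J -> F -> A -> B -> M -> O -> K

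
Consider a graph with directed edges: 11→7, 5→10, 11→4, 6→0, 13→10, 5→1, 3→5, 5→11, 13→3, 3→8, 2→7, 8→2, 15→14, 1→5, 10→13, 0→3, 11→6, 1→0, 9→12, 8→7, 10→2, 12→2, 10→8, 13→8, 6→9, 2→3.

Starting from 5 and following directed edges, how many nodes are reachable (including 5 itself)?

BFS from 5 visits: 5, 1, 10, 11, 0, 2, 8, 13, 4, 6, 7, 3, 9, 12
Reachable nodes: 14 of 16 total.

14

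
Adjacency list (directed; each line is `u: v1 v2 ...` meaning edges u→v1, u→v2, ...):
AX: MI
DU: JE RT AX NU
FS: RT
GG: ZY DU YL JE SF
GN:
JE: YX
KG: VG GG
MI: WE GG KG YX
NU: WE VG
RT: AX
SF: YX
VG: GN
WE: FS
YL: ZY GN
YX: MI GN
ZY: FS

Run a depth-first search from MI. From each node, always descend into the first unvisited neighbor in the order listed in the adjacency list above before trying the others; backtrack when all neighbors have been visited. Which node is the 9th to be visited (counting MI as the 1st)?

JE

Visit MI
MI → WE
WE → FS
FS → RT
RT → AX
MI → GG
GG → ZY
GG → DU
DU → JE
JE → YX
YX → GN
DU → NU
NU → VG
GG → YL
GG → SF
MI → KG

Visit order: MI, WE, FS, RT, AX, GG, ZY, DU, JE, YX, GN, NU, VG, YL, SF, KG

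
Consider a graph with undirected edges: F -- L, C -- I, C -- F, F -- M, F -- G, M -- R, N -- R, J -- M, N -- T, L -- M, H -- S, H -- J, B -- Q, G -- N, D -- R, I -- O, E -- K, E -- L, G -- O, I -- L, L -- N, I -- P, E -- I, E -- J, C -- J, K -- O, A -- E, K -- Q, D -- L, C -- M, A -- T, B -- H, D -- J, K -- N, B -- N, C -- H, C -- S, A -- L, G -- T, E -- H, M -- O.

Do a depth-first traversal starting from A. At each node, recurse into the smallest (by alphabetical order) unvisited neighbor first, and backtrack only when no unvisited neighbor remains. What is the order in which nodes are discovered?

A → E → H → B → N → G → F → C → I → L → D → J → M → O → K → Q → R → P → S → T

Visit A
A → E
E → H
H → B
B → N
N → G
G → F
F → C
C → I
I → L
L → D
D → J
J → M
M → O
O → K
K → Q
M → R
I → P
C → S
G → T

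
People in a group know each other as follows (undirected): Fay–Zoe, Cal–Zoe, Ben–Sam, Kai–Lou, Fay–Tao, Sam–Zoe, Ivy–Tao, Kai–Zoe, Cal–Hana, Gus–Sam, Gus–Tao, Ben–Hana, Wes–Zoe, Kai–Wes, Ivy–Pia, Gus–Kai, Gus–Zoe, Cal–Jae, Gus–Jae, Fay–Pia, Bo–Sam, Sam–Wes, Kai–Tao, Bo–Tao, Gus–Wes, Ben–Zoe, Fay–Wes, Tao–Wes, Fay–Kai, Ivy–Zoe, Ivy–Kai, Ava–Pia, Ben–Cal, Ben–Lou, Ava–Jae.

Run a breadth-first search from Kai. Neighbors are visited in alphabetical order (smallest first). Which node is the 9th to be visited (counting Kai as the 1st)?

Pia

Visit Kai; enqueue Fay, Gus, Ivy, Lou, Tao, Wes, Zoe → queue [Fay, Gus, Ivy, Lou, Tao, Wes, Zoe]
Visit Fay; enqueue Pia → queue [Gus, Ivy, Lou, Tao, Wes, Zoe, Pia]
Visit Gus; enqueue Jae, Sam → queue [Ivy, Lou, Tao, Wes, Zoe, Pia, Jae, Sam]
Visit Ivy → queue [Lou, Tao, Wes, Zoe, Pia, Jae, Sam]
Visit Lou; enqueue Ben → queue [Tao, Wes, Zoe, Pia, Jae, Sam, Ben]
Visit Tao; enqueue Bo → queue [Wes, Zoe, Pia, Jae, Sam, Ben, Bo]
Visit Wes → queue [Zoe, Pia, Jae, Sam, Ben, Bo]
Visit Zoe; enqueue Cal → queue [Pia, Jae, Sam, Ben, Bo, Cal]
Visit Pia; enqueue Ava → queue [Jae, Sam, Ben, Bo, Cal, Ava]
Visit Jae → queue [Sam, Ben, Bo, Cal, Ava]
Visit Sam → queue [Ben, Bo, Cal, Ava]
Visit Ben; enqueue Hana → queue [Bo, Cal, Ava, Hana]
Visit Bo → queue [Cal, Ava, Hana]
Visit Cal → queue [Ava, Hana]
Visit Ava → queue [Hana]
Visit Hana → queue []

Visit order: Kai, Fay, Gus, Ivy, Lou, Tao, Wes, Zoe, Pia, Jae, Sam, Ben, Bo, Cal, Ava, Hana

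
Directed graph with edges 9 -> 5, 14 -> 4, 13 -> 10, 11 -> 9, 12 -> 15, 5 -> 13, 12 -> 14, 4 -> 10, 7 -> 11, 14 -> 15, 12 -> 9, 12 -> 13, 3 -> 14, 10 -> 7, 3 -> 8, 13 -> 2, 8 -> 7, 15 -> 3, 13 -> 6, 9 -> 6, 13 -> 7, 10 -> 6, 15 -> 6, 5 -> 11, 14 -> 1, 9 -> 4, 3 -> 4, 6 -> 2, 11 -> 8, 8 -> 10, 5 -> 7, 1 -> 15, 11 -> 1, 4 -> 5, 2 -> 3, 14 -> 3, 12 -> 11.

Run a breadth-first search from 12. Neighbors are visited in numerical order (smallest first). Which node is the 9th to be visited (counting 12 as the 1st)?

Visit 12; enqueue 9, 11, 13, 14, 15 → queue [9, 11, 13, 14, 15]
Visit 9; enqueue 4, 5, 6 → queue [11, 13, 14, 15, 4, 5, 6]
Visit 11; enqueue 1, 8 → queue [13, 14, 15, 4, 5, 6, 1, 8]
Visit 13; enqueue 2, 7, 10 → queue [14, 15, 4, 5, 6, 1, 8, 2, 7, 10]
Visit 14; enqueue 3 → queue [15, 4, 5, 6, 1, 8, 2, 7, 10, 3]
Visit 15 → queue [4, 5, 6, 1, 8, 2, 7, 10, 3]
Visit 4 → queue [5, 6, 1, 8, 2, 7, 10, 3]
Visit 5 → queue [6, 1, 8, 2, 7, 10, 3]
Visit 6 → queue [1, 8, 2, 7, 10, 3]
Visit 1 → queue [8, 2, 7, 10, 3]
Visit 8 → queue [2, 7, 10, 3]
Visit 2 → queue [7, 10, 3]
Visit 7 → queue [10, 3]
Visit 10 → queue [3]
Visit 3 → queue []

Visit order: 12, 9, 11, 13, 14, 15, 4, 5, 6, 1, 8, 2, 7, 10, 3

6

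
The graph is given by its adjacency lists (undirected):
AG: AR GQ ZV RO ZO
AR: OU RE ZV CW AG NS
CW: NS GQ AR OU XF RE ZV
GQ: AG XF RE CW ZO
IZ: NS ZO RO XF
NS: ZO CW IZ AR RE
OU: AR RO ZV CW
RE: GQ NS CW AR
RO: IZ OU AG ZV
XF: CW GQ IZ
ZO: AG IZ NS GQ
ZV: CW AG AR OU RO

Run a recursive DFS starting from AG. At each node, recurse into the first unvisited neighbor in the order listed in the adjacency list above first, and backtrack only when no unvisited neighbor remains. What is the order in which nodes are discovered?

Visit AG
AG → AR
AR → OU
OU → RO
RO → IZ
IZ → NS
NS → ZO
ZO → GQ
GQ → XF
XF → CW
CW → RE
CW → ZV

AG, AR, OU, RO, IZ, NS, ZO, GQ, XF, CW, RE, ZV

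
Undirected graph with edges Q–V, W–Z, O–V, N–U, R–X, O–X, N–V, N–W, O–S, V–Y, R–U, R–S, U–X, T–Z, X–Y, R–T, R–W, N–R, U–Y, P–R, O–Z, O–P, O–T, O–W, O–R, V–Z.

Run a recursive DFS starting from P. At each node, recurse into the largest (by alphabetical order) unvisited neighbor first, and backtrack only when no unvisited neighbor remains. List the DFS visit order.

P → R → X → Y → V → Z → W → O → T → S → N → U → Q

Visit P
P → R
R → X
X → Y
Y → V
V → Z
Z → W
W → O
O → T
O → S
W → N
N → U
V → Q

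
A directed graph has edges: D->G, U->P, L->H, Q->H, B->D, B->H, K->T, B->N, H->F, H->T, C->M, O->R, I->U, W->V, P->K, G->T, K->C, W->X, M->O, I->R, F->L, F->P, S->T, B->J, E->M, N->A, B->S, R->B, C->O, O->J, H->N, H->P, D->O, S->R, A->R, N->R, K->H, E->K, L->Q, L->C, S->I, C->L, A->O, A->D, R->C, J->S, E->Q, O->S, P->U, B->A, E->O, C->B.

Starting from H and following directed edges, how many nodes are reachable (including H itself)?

BFS from H visits: H, F, N, P, T, L, A, R, K, U, C, Q, D, O, B, M, G, J, S, I
Reachable nodes: 20 of 24 total.

20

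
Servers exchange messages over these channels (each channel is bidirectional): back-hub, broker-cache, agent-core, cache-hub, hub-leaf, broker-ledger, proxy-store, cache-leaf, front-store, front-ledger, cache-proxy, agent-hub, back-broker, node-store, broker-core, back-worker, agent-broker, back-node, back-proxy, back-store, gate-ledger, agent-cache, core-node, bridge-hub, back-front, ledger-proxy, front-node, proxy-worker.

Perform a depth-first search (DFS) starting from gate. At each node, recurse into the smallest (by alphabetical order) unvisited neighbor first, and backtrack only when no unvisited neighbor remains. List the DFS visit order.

gate, ledger, broker, agent, cache, hub, back, front, node, core, store, proxy, worker, bridge, leaf

Visit gate
gate → ledger
ledger → broker
broker → agent
agent → cache
cache → hub
hub → back
back → front
front → node
node → core
node → store
store → proxy
proxy → worker
hub → bridge
hub → leaf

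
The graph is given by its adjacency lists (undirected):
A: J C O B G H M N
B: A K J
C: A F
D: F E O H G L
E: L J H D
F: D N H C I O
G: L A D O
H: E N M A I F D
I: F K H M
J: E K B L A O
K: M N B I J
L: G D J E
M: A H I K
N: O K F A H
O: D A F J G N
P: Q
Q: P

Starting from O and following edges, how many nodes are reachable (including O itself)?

15

BFS from O visits: O, N, J, G, F, D, A, K, H, L, E, B, I, C, M
Reachable nodes: 15 of 17 total.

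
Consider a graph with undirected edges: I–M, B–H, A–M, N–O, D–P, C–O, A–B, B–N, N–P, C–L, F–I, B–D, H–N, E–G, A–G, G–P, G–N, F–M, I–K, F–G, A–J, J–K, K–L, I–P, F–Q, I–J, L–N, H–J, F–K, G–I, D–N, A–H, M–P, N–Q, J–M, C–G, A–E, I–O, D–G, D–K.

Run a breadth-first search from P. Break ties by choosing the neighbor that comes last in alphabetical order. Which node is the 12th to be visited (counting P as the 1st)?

Visit P; enqueue N, M, I, G, D → queue [N, M, I, G, D]
Visit N; enqueue Q, O, L, H, B → queue [M, I, G, D, Q, O, L, H, B]
Visit M; enqueue J, F, A → queue [I, G, D, Q, O, L, H, B, J, F, A]
Visit I; enqueue K → queue [G, D, Q, O, L, H, B, J, F, A, K]
Visit G; enqueue E, C → queue [D, Q, O, L, H, B, J, F, A, K, E, C]
Visit D → queue [Q, O, L, H, B, J, F, A, K, E, C]
Visit Q → queue [O, L, H, B, J, F, A, K, E, C]
Visit O → queue [L, H, B, J, F, A, K, E, C]
Visit L → queue [H, B, J, F, A, K, E, C]
Visit H → queue [B, J, F, A, K, E, C]
Visit B → queue [J, F, A, K, E, C]
Visit J → queue [F, A, K, E, C]
Visit F → queue [A, K, E, C]
Visit A → queue [K, E, C]
Visit K → queue [E, C]
Visit E → queue [C]
Visit C → queue []

Visit order: P, N, M, I, G, D, Q, O, L, H, B, J, F, A, K, E, C

J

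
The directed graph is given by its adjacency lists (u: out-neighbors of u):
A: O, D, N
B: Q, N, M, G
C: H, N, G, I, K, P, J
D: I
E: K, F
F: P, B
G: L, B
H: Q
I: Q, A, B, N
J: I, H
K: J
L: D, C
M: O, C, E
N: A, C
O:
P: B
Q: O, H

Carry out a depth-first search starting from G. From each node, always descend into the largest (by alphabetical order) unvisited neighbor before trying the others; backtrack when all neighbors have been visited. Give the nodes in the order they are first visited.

Visit G
G → L
L → D
D → I
I → Q
Q → O
Q → H
I → N
N → C
C → P
P → B
B → M
M → E
E → K
K → J
E → F
N → A

G, L, D, I, Q, O, H, N, C, P, B, M, E, K, J, F, A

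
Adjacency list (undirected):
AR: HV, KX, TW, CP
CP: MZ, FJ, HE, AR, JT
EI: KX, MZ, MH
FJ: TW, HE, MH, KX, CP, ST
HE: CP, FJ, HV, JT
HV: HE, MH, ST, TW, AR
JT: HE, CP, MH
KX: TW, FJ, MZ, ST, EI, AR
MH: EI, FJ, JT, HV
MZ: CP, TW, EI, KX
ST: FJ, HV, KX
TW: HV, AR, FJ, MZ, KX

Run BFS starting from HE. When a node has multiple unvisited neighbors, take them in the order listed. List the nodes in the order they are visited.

Visit HE; enqueue CP, FJ, HV, JT → queue [CP, FJ, HV, JT]
Visit CP; enqueue MZ, AR → queue [FJ, HV, JT, MZ, AR]
Visit FJ; enqueue TW, MH, KX, ST → queue [HV, JT, MZ, AR, TW, MH, KX, ST]
Visit HV → queue [JT, MZ, AR, TW, MH, KX, ST]
Visit JT → queue [MZ, AR, TW, MH, KX, ST]
Visit MZ; enqueue EI → queue [AR, TW, MH, KX, ST, EI]
Visit AR → queue [TW, MH, KX, ST, EI]
Visit TW → queue [MH, KX, ST, EI]
Visit MH → queue [KX, ST, EI]
Visit KX → queue [ST, EI]
Visit ST → queue [EI]
Visit EI → queue []

HE, CP, FJ, HV, JT, MZ, AR, TW, MH, KX, ST, EI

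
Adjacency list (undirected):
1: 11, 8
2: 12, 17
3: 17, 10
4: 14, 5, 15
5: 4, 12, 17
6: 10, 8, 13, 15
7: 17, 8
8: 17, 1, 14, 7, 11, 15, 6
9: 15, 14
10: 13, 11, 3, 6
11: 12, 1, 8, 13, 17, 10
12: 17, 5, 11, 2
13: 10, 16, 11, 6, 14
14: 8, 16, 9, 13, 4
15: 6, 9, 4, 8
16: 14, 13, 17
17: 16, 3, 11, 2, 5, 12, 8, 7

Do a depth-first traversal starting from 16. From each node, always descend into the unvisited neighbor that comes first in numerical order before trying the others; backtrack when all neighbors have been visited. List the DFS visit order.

Visit 16
16 → 13
13 → 6
6 → 8
8 → 1
1 → 11
11 → 10
10 → 3
3 → 17
17 → 2
2 → 12
12 → 5
5 → 4
4 → 14
14 → 9
9 → 15
17 → 7

16 → 13 → 6 → 8 → 1 → 11 → 10 → 3 → 17 → 2 → 12 → 5 → 4 → 14 → 9 → 15 → 7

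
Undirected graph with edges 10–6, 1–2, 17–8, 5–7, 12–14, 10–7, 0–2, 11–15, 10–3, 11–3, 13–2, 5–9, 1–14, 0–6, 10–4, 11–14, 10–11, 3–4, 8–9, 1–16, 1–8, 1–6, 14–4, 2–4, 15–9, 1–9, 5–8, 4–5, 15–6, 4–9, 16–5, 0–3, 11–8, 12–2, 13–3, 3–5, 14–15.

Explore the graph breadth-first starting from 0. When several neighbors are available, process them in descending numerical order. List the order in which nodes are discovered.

0, 6, 3, 2, 15, 10, 1, 13, 11, 5, 4, 12, 14, 9, 7, 16, 8, 17

Visit 0; enqueue 6, 3, 2 → queue [6, 3, 2]
Visit 6; enqueue 15, 10, 1 → queue [3, 2, 15, 10, 1]
Visit 3; enqueue 13, 11, 5, 4 → queue [2, 15, 10, 1, 13, 11, 5, 4]
Visit 2; enqueue 12 → queue [15, 10, 1, 13, 11, 5, 4, 12]
Visit 15; enqueue 14, 9 → queue [10, 1, 13, 11, 5, 4, 12, 14, 9]
Visit 10; enqueue 7 → queue [1, 13, 11, 5, 4, 12, 14, 9, 7]
Visit 1; enqueue 16, 8 → queue [13, 11, 5, 4, 12, 14, 9, 7, 16, 8]
Visit 13 → queue [11, 5, 4, 12, 14, 9, 7, 16, 8]
Visit 11 → queue [5, 4, 12, 14, 9, 7, 16, 8]
Visit 5 → queue [4, 12, 14, 9, 7, 16, 8]
Visit 4 → queue [12, 14, 9, 7, 16, 8]
Visit 12 → queue [14, 9, 7, 16, 8]
Visit 14 → queue [9, 7, 16, 8]
Visit 9 → queue [7, 16, 8]
Visit 7 → queue [16, 8]
Visit 16 → queue [8]
Visit 8; enqueue 17 → queue [17]
Visit 17 → queue []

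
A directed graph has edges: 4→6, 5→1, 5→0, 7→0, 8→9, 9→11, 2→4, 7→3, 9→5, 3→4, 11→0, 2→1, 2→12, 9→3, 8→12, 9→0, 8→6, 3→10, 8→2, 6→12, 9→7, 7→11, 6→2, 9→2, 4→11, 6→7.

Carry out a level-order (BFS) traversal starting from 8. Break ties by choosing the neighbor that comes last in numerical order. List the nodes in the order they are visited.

8 → 12 → 9 → 6 → 2 → 11 → 7 → 5 → 3 → 0 → 4 → 1 → 10

Visit 8; enqueue 12, 9, 6, 2 → queue [12, 9, 6, 2]
Visit 12 → queue [9, 6, 2]
Visit 9; enqueue 11, 7, 5, 3, 0 → queue [6, 2, 11, 7, 5, 3, 0]
Visit 6 → queue [2, 11, 7, 5, 3, 0]
Visit 2; enqueue 4, 1 → queue [11, 7, 5, 3, 0, 4, 1]
Visit 11 → queue [7, 5, 3, 0, 4, 1]
Visit 7 → queue [5, 3, 0, 4, 1]
Visit 5 → queue [3, 0, 4, 1]
Visit 3; enqueue 10 → queue [0, 4, 1, 10]
Visit 0 → queue [4, 1, 10]
Visit 4 → queue [1, 10]
Visit 1 → queue [10]
Visit 10 → queue []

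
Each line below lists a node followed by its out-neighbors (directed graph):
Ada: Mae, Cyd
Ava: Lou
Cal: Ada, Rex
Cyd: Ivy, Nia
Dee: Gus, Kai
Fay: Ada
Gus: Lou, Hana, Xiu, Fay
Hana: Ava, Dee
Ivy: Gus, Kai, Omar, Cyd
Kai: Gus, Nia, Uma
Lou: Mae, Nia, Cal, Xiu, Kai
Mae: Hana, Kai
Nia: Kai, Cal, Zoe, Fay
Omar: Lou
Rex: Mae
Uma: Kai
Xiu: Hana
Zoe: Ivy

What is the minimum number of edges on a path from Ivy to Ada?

3

Level 0: Ivy
Level 1: Cyd, Gus, Kai, Omar
Level 2: Fay, Hana, Lou, Nia, Uma, Xiu
Level 3: Ada, Ava, Cal, Dee, Mae, Zoe
Level 4: Rex
Ada first appears at level 3.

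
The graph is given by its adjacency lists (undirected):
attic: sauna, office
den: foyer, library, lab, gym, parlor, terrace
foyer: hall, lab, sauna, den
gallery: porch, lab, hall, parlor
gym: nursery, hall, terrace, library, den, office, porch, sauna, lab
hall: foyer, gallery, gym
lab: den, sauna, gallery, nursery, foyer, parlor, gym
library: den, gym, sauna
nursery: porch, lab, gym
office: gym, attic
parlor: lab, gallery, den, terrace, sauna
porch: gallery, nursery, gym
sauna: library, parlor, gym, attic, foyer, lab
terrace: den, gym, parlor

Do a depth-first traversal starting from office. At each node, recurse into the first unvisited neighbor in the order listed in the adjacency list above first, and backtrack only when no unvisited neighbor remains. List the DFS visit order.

Visit office
office → gym
gym → nursery
nursery → porch
porch → gallery
gallery → lab
lab → den
den → foyer
foyer → hall
foyer → sauna
sauna → library
sauna → parlor
parlor → terrace
sauna → attic

office -> gym -> nursery -> porch -> gallery -> lab -> den -> foyer -> hall -> sauna -> library -> parlor -> terrace -> attic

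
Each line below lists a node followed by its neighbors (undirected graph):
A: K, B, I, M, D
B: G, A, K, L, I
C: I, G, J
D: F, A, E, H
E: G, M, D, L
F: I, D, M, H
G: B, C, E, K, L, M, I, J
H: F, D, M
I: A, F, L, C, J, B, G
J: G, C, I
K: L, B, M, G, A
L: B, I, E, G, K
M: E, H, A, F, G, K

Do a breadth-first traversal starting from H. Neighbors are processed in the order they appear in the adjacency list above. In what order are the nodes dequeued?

H F D M I A E G K L C J B

Visit H; enqueue F, D, M → queue [F, D, M]
Visit F; enqueue I → queue [D, M, I]
Visit D; enqueue A, E → queue [M, I, A, E]
Visit M; enqueue G, K → queue [I, A, E, G, K]
Visit I; enqueue L, C, J, B → queue [A, E, G, K, L, C, J, B]
Visit A → queue [E, G, K, L, C, J, B]
Visit E → queue [G, K, L, C, J, B]
Visit G → queue [K, L, C, J, B]
Visit K → queue [L, C, J, B]
Visit L → queue [C, J, B]
Visit C → queue [J, B]
Visit J → queue [B]
Visit B → queue []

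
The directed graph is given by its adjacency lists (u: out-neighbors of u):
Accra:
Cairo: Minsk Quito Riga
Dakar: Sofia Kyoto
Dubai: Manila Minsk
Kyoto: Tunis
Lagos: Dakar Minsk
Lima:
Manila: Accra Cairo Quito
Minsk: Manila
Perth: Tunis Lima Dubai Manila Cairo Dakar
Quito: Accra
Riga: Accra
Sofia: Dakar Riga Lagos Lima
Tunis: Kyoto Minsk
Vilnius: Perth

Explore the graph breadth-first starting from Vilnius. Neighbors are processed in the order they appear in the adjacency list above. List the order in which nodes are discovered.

Vilnius Perth Tunis Lima Dubai Manila Cairo Dakar Kyoto Minsk Accra Quito Riga Sofia Lagos

Visit Vilnius; enqueue Perth → queue [Perth]
Visit Perth; enqueue Tunis, Lima, Dubai, Manila, Cairo, Dakar → queue [Tunis, Lima, Dubai, Manila, Cairo, Dakar]
Visit Tunis; enqueue Kyoto, Minsk → queue [Lima, Dubai, Manila, Cairo, Dakar, Kyoto, Minsk]
Visit Lima → queue [Dubai, Manila, Cairo, Dakar, Kyoto, Minsk]
Visit Dubai → queue [Manila, Cairo, Dakar, Kyoto, Minsk]
Visit Manila; enqueue Accra, Quito → queue [Cairo, Dakar, Kyoto, Minsk, Accra, Quito]
Visit Cairo; enqueue Riga → queue [Dakar, Kyoto, Minsk, Accra, Quito, Riga]
Visit Dakar; enqueue Sofia → queue [Kyoto, Minsk, Accra, Quito, Riga, Sofia]
Visit Kyoto → queue [Minsk, Accra, Quito, Riga, Sofia]
Visit Minsk → queue [Accra, Quito, Riga, Sofia]
Visit Accra → queue [Quito, Riga, Sofia]
Visit Quito → queue [Riga, Sofia]
Visit Riga → queue [Sofia]
Visit Sofia; enqueue Lagos → queue [Lagos]
Visit Lagos → queue []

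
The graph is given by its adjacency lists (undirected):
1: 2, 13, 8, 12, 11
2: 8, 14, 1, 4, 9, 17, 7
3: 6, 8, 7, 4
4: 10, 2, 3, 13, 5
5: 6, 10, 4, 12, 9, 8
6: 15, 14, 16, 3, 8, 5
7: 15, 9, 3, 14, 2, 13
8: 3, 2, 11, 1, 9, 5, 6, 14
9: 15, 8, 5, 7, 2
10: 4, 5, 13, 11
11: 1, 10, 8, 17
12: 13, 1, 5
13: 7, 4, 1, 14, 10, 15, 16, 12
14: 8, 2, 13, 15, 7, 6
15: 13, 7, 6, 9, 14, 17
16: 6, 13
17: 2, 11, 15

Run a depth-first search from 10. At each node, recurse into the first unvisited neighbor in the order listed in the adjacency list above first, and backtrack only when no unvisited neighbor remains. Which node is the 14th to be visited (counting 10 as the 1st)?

11

Visit 10
10 → 4
4 → 2
2 → 8
8 → 3
3 → 6
6 → 15
15 → 13
13 → 7
7 → 9
9 → 5
5 → 12
12 → 1
1 → 11
11 → 17
7 → 14
13 → 16

Visit order: 10, 4, 2, 8, 3, 6, 15, 13, 7, 9, 5, 12, 1, 11, 17, 14, 16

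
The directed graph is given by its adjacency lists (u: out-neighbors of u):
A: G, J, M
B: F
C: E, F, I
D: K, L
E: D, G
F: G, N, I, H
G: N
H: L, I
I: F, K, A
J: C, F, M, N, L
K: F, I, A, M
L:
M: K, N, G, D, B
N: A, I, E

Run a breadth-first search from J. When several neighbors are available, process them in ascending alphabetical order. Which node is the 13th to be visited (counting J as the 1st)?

Visit J; enqueue C, F, L, M, N → queue [C, F, L, M, N]
Visit C; enqueue E, I → queue [F, L, M, N, E, I]
Visit F; enqueue G, H → queue [L, M, N, E, I, G, H]
Visit L → queue [M, N, E, I, G, H]
Visit M; enqueue B, D, K → queue [N, E, I, G, H, B, D, K]
Visit N; enqueue A → queue [E, I, G, H, B, D, K, A]
Visit E → queue [I, G, H, B, D, K, A]
Visit I → queue [G, H, B, D, K, A]
Visit G → queue [H, B, D, K, A]
Visit H → queue [B, D, K, A]
Visit B → queue [D, K, A]
Visit D → queue [K, A]
Visit K → queue [A]
Visit A → queue []

Visit order: J, C, F, L, M, N, E, I, G, H, B, D, K, A

K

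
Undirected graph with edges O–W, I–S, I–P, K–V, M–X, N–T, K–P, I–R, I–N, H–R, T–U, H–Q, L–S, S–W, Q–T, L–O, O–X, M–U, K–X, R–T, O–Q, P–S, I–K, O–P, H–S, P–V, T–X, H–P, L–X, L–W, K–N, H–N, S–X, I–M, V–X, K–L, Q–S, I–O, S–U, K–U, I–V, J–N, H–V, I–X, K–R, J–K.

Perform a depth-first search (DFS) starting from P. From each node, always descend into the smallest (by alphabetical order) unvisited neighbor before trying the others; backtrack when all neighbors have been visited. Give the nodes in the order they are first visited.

P H N I K J L O Q S U M X T R V W

Visit P
P → H
H → N
N → I
I → K
K → J
K → L
L → O
O → Q
Q → S
S → U
U → M
M → X
X → T
T → R
X → V
S → W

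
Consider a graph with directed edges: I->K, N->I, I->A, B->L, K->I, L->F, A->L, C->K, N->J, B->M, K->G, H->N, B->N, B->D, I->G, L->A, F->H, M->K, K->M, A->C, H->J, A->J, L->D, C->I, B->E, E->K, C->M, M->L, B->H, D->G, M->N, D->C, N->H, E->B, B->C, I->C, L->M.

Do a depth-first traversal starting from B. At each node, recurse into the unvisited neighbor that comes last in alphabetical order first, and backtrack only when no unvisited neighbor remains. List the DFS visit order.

Visit B
B → N
N → J
N → I
I → K
K → M
M → L
L → F
F → H
L → D
D → G
D → C
L → A
B → E

B N J I K M L F H D G C A E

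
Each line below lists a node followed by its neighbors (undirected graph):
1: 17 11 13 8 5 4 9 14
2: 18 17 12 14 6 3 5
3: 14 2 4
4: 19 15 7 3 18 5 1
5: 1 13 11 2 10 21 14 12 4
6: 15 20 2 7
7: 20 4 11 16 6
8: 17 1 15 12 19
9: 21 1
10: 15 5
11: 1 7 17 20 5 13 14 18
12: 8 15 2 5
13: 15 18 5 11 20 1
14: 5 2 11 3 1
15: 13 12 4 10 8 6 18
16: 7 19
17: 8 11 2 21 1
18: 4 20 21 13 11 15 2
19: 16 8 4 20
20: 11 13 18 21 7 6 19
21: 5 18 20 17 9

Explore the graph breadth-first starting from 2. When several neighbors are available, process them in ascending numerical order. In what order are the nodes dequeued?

2 3 5 6 12 14 17 18 4 1 10 11 13 21 7 15 20 8 19 9 16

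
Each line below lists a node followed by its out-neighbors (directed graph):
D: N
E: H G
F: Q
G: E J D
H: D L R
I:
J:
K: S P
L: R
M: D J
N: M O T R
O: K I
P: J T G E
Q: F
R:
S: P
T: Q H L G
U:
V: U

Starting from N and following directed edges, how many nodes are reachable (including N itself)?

17

BFS from N visits: N, M, O, T, R, D, J, K, I, Q, H, L, G, S, P, F, E
Reachable nodes: 17 of 19 total.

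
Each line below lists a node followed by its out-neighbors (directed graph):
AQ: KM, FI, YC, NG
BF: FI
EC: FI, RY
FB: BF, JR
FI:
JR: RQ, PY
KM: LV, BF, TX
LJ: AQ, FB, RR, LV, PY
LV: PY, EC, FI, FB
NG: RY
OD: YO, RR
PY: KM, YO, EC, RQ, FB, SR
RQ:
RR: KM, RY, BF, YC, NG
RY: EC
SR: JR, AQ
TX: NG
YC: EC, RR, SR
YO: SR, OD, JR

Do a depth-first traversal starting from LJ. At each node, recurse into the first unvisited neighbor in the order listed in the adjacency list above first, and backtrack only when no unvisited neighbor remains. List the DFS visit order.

LJ, AQ, KM, LV, PY, YO, SR, JR, RQ, OD, RR, RY, EC, FI, BF, YC, NG, FB, TX

Visit LJ
LJ → AQ
AQ → KM
KM → LV
LV → PY
PY → YO
YO → SR
SR → JR
JR → RQ
YO → OD
OD → RR
RR → RY
RY → EC
EC → FI
RR → BF
RR → YC
RR → NG
PY → FB
KM → TX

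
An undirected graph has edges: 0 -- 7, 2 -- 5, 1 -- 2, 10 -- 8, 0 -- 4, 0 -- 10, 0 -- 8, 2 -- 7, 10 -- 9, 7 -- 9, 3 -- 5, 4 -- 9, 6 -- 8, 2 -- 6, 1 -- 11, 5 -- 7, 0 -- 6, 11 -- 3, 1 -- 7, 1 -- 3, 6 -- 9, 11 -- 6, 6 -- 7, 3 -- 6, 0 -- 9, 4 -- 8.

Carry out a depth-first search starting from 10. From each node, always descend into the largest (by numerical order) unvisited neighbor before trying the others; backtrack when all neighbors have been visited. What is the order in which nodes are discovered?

Visit 10
10 → 9
9 → 7
7 → 6
6 → 11
11 → 3
3 → 5
5 → 2
2 → 1
6 → 8
8 → 4
4 → 0

10, 9, 7, 6, 11, 3, 5, 2, 1, 8, 4, 0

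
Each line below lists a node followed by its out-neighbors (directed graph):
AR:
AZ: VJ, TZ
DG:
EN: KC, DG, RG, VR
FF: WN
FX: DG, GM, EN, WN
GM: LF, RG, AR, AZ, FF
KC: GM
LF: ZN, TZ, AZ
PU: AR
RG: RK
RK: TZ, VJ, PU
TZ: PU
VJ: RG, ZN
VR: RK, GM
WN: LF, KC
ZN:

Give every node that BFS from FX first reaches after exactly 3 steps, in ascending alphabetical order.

RK, TZ, VJ, ZN

Level 0: FX
Level 1: DG, EN, GM, WN
Level 2: AR, AZ, FF, KC, LF, RG, VR
Level 3: RK, TZ, VJ, ZN
Level 4: PU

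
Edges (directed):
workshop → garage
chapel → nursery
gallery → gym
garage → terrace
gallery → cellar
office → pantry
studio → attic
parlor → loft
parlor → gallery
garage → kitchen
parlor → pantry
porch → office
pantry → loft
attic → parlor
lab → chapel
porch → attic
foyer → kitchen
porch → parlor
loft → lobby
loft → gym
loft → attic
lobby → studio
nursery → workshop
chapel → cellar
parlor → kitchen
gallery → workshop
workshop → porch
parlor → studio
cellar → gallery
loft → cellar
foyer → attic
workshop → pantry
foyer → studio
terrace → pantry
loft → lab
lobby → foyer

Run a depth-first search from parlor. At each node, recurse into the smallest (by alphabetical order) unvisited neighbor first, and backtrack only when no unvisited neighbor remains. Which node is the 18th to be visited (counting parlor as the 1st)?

Visit parlor
parlor → gallery
gallery → cellar
gallery → gym
gallery → workshop
workshop → garage
garage → kitchen
garage → terrace
terrace → pantry
pantry → loft
loft → attic
loft → lab
lab → chapel
chapel → nursery
loft → lobby
lobby → foyer
foyer → studio
workshop → porch
porch → office

Visit order: parlor, gallery, cellar, gym, workshop, garage, kitchen, terrace, pantry, loft, attic, lab, chapel, nursery, lobby, foyer, studio, porch, office

porch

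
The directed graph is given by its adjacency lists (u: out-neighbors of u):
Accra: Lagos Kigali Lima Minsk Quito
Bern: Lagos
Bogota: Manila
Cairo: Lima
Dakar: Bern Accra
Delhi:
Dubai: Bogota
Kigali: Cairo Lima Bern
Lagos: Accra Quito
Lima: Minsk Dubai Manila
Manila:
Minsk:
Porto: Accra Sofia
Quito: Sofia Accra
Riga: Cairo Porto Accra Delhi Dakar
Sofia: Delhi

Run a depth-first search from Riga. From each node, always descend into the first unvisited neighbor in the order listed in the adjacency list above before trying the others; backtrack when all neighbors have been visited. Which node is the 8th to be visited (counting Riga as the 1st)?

Visit Riga
Riga → Cairo
Cairo → Lima
Lima → Minsk
Lima → Dubai
Dubai → Bogota
Bogota → Manila
Riga → Porto
Porto → Accra
Accra → Lagos
Lagos → Quito
Quito → Sofia
Sofia → Delhi
Accra → Kigali
Kigali → Bern
Riga → Dakar

Visit order: Riga, Cairo, Lima, Minsk, Dubai, Bogota, Manila, Porto, Accra, Lagos, Quito, Sofia, Delhi, Kigali, Bern, Dakar

Porto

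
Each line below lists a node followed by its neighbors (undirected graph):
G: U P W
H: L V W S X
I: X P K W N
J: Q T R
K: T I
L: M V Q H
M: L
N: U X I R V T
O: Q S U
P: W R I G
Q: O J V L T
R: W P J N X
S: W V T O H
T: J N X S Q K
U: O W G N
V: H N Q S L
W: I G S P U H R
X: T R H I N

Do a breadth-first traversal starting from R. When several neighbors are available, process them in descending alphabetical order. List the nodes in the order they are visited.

R, X, W, P, N, J, T, I, H, U, S, G, V, Q, K, L, O, M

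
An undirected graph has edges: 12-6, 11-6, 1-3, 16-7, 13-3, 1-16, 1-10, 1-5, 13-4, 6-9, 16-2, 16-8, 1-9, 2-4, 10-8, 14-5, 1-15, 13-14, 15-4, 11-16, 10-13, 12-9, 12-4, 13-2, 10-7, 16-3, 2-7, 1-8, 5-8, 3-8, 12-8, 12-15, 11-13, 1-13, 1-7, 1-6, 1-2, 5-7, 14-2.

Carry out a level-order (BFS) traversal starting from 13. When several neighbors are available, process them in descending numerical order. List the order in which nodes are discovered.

Visit 13; enqueue 14, 11, 10, 4, 3, 2, 1 → queue [14, 11, 10, 4, 3, 2, 1]
Visit 14; enqueue 5 → queue [11, 10, 4, 3, 2, 1, 5]
Visit 11; enqueue 16, 6 → queue [10, 4, 3, 2, 1, 5, 16, 6]
Visit 10; enqueue 8, 7 → queue [4, 3, 2, 1, 5, 16, 6, 8, 7]
Visit 4; enqueue 15, 12 → queue [3, 2, 1, 5, 16, 6, 8, 7, 15, 12]
Visit 3 → queue [2, 1, 5, 16, 6, 8, 7, 15, 12]
Visit 2 → queue [1, 5, 16, 6, 8, 7, 15, 12]
Visit 1; enqueue 9 → queue [5, 16, 6, 8, 7, 15, 12, 9]
Visit 5 → queue [16, 6, 8, 7, 15, 12, 9]
Visit 16 → queue [6, 8, 7, 15, 12, 9]
Visit 6 → queue [8, 7, 15, 12, 9]
Visit 8 → queue [7, 15, 12, 9]
Visit 7 → queue [15, 12, 9]
Visit 15 → queue [12, 9]
Visit 12 → queue [9]
Visit 9 → queue []

13 14 11 10 4 3 2 1 5 16 6 8 7 15 12 9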